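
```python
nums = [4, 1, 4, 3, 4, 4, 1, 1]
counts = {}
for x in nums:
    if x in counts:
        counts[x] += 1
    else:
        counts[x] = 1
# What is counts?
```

Initial: counts = {}, nums = [4, 1, 4, 3, 4, 4, 1, 1]
See 4: counts = {4: 1}
See 1: counts = {4: 1, 1: 1}
See 4: counts = {4: 2, 1: 1}
See 3: counts = {4: 2, 1: 1, 3: 1}
See 4: counts = {4: 3, 1: 1, 3: 1}
See 4: counts = {4: 4, 1: 1, 3: 1}
See 1: counts = {4: 4, 1: 2, 3: 1}
See 1: counts = {4: 4, 1: 3, 3: 1}

{4: 4, 1: 3, 3: 1}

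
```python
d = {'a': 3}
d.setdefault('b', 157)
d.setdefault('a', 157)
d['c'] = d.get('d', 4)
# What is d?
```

After line 1: d = {'a': 3}
After line 2 (setdefault adds 'b'=157): d = {'a': 3, 'b': 157}
After line 3 (setdefault 'a' no-op, already exists): d = {'a': 3, 'b': 157}
After line 4 (get('d', 4) returns default since 'd' not in d): d = {'a': 3, 'b': 157, 'c': 4}

{'a': 3, 'b': 157, 'c': 4}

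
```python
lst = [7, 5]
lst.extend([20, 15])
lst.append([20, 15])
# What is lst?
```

After line 1: lst = [7, 5]
After line 2 (extend unpacks [20, 15]): lst = [7, 5, 20, 15]
After line 3 (append adds [20, 15] as single element): lst = [7, 5, 20, 15, [20, 15]]

[7, 5, 20, 15, [20, 15]]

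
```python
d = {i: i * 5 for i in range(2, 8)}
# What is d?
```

{2: 10, 3: 15, 4: 20, 5: 25, 6: 30, 7: 35}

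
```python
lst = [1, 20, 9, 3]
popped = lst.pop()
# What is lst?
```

[1, 20, 9]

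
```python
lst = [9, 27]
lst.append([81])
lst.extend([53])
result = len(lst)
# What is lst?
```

After line 1: lst = [9, 27]
After line 2 (append adds [81] as single element): lst = [9, 27, [81]]
After line 3 (extend unpacks [53], adds 53): lst = [9, 27, [81], 53]
After line 4: result = len(lst) = 4

[9, 27, [81], 53]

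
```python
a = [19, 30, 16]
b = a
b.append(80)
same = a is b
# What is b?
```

After line 1: a = [19, 30, 16]
After line 2 (b = a is an alias, same object): a = [19, 30, 16], b = [19, 30, 16]
After line 3 (b.append mutates the shared list): a = [19, 30, 16, 80], b = [19, 30, 16, 80]
After line 4 (same = a is b; same object -> True): same = True

[19, 30, 16, 80]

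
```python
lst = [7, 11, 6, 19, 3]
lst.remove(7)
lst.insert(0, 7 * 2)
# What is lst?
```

After line 1: lst = [7, 11, 6, 19, 3]
After line 2 (remove first 7): lst = [11, 6, 19, 3]
After line 3 (insert 14 at index 0): lst = [14, 11, 6, 19, 3]

[14, 11, 6, 19, 3]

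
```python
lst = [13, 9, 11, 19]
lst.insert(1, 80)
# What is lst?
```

[13, 80, 9, 11, 19]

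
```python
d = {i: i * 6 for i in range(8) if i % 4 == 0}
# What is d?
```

{0: 0, 4: 24}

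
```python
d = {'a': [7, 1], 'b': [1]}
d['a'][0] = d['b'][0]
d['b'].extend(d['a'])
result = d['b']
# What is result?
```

After line 1: d = {'a': [7, 1], 'b': [1]}
After line 2 (a[0] = b[0] = 1): d = {'a': [1, 1], 'b': [1]}
After line 3 (b.extend(a) appends [1, 1]): d = {'a': [1, 1], 'b': [1, 1, 1]}
After line 4: result = d['b'] = [1, 1, 1]

[1, 1, 1]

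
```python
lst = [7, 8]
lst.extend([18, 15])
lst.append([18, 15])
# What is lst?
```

After line 1: lst = [7, 8]
After line 2 (extend unpacks [18, 15]): lst = [7, 8, 18, 15]
After line 3 (append adds [18, 15] as single element): lst = [7, 8, 18, 15, [18, 15]]

[7, 8, 18, 15, [18, 15]]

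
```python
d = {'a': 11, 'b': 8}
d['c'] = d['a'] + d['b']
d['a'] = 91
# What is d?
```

After line 1: d = {'a': 11, 'b': 8}
After line 2 (d['c'] = 11 + 8): d = {'a': 11, 'b': 8, 'c': 19}
After line 3: d = {'a': 91, 'b': 8, 'c': 19}

{'a': 91, 'b': 8, 'c': 19}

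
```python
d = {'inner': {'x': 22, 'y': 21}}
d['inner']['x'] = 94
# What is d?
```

After line 1: d = {'inner': {'x': 22, 'y': 21}}
After line 2 (inner x overwritten): d = {'inner': {'x': 94, 'y': 21}}

{'inner': {'x': 94, 'y': 21}}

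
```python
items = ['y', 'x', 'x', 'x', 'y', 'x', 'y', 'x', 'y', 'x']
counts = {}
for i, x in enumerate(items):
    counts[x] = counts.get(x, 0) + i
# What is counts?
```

Initial: counts = {}, items = ['y', 'x', 'x', 'x', 'y', 'x', 'y', 'x', 'y', 'x']
i=0, x='y': counts = {'y': 0}
i=1, x='x': counts = {'y': 0, 'x': 1}
i=2, x='x': counts = {'y': 0, 'x': 3}
i=3, x='x': counts = {'y': 0, 'x': 6}
i=4, x='y': counts = {'y': 4, 'x': 6}
i=5, x='x': counts = {'y': 4, 'x': 11}
i=6, x='y': counts = {'y': 10, 'x': 11}
i=7, x='x': counts = {'y': 10, 'x': 18}
i=8, x='y': counts = {'y': 18, 'x': 18}
i=9, x='x': counts = {'y': 18, 'x': 27}

{'y': 18, 'x': 27}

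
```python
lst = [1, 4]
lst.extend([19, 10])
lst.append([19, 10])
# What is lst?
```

After line 1: lst = [1, 4]
After line 2 (extend unpacks [19, 10]): lst = [1, 4, 19, 10]
After line 3 (append adds [19, 10] as single element): lst = [1, 4, 19, 10, [19, 10]]

[1, 4, 19, 10, [19, 10]]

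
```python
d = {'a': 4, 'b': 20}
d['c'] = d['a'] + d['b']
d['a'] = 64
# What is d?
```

After line 1: d = {'a': 4, 'b': 20}
After line 2 (d['c'] = 4 + 20): d = {'a': 4, 'b': 20, 'c': 24}
After line 3: d = {'a': 64, 'b': 20, 'c': 24}

{'a': 64, 'b': 20, 'c': 24}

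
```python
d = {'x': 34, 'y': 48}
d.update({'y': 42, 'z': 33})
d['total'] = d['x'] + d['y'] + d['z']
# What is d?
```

After line 1: d = {'x': 34, 'y': 48}
After line 2 (y overwritten, z added): d = {'x': 34, 'y': 42, 'z': 33}
After line 3 (total = 34 + 42 + 33 = 109): d = {'x': 34, 'y': 42, 'z': 33, 'total': 109}

{'x': 34, 'y': 42, 'z': 33, 'total': 109}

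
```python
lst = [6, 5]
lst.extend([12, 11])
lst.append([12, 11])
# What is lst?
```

After line 1: lst = [6, 5]
After line 2 (extend unpacks [12, 11]): lst = [6, 5, 12, 11]
After line 3 (append adds [12, 11] as single element): lst = [6, 5, 12, 11, [12, 11]]

[6, 5, 12, 11, [12, 11]]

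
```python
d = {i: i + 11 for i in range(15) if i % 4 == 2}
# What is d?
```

{2: 13, 6: 17, 10: 21, 14: 25}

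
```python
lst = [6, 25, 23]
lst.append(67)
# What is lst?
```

[6, 25, 23, 67]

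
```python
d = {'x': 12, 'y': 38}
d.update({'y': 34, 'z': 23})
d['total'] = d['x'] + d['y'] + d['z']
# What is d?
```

After line 1: d = {'x': 12, 'y': 38}
After line 2 (y overwritten, z added): d = {'x': 12, 'y': 34, 'z': 23}
After line 3 (total = 12 + 34 + 23 = 69): d = {'x': 12, 'y': 34, 'z': 23, 'total': 69}

{'x': 12, 'y': 34, 'z': 23, 'total': 69}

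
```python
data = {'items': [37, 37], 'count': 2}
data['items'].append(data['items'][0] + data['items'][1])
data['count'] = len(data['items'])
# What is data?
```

After line 1: data = {'items': [37, 37], 'count': 2}
After line 2 (append 37 + 37 = 74): data = {'items': [37, 37, 74], 'count': 2}
After line 3 (count = len(items) = 3): data = {'items': [37, 37, 74], 'count': 3}

{'items': [37, 37, 74], 'count': 3}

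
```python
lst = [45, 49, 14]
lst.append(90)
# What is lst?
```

[45, 49, 14, 90]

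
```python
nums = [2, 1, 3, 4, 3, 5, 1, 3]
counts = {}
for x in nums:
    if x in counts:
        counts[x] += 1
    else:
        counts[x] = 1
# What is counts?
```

Initial: counts = {}, nums = [2, 1, 3, 4, 3, 5, 1, 3]
See 2: counts = {2: 1}
See 1: counts = {2: 1, 1: 1}
See 3: counts = {2: 1, 1: 1, 3: 1}
See 4: counts = {2: 1, 1: 1, 3: 1, 4: 1}
See 3: counts = {2: 1, 1: 1, 3: 2, 4: 1}
See 5: counts = {2: 1, 1: 1, 3: 2, 4: 1, 5: 1}
See 1: counts = {2: 1, 1: 2, 3: 2, 4: 1, 5: 1}
See 3: counts = {2: 1, 1: 2, 3: 3, 4: 1, 5: 1}

{2: 1, 1: 2, 3: 3, 4: 1, 5: 1}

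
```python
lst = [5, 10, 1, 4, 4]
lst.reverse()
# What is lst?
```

[4, 4, 1, 10, 5]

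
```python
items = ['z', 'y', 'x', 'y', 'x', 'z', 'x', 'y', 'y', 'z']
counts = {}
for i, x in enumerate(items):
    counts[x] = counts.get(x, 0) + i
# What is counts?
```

Initial: counts = {}, items = ['z', 'y', 'x', 'y', 'x', 'z', 'x', 'y', 'y', 'z']
i=0, x='z': counts = {'z': 0}
i=1, x='y': counts = {'z': 0, 'y': 1}
i=2, x='x': counts = {'z': 0, 'y': 1, 'x': 2}
i=3, x='y': counts = {'z': 0, 'y': 4, 'x': 2}
i=4, x='x': counts = {'z': 0, 'y': 4, 'x': 6}
i=5, x='z': counts = {'z': 5, 'y': 4, 'x': 6}
i=6, x='x': counts = {'z': 5, 'y': 4, 'x': 12}
i=7, x='y': counts = {'z': 5, 'y': 11, 'x': 12}
i=8, x='y': counts = {'z': 5, 'y': 19, 'x': 12}
i=9, x='z': counts = {'z': 14, 'y': 19, 'x': 12}

{'z': 14, 'y': 19, 'x': 12}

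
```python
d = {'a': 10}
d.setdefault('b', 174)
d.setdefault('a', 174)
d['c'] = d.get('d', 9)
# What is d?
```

After line 1: d = {'a': 10}
After line 2 (setdefault adds 'b'=174): d = {'a': 10, 'b': 174}
After line 3 (setdefault 'a' no-op, already exists): d = {'a': 10, 'b': 174}
After line 4 (get('d', 9) returns default since 'd' not in d): d = {'a': 10, 'b': 174, 'c': 9}

{'a': 10, 'b': 174, 'c': 9}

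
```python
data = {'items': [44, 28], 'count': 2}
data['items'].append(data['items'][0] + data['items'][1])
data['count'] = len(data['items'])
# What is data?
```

After line 1: data = {'items': [44, 28], 'count': 2}
After line 2 (append 44 + 28 = 72): data = {'items': [44, 28, 72], 'count': 2}
After line 3 (count = len(items) = 3): data = {'items': [44, 28, 72], 'count': 3}

{'items': [44, 28, 72], 'count': 3}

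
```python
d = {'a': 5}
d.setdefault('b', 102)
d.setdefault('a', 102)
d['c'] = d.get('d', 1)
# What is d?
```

After line 1: d = {'a': 5}
After line 2 (setdefault adds 'b'=102): d = {'a': 5, 'b': 102}
After line 3 (setdefault 'a' no-op, already exists): d = {'a': 5, 'b': 102}
After line 4 (get('d', 1) returns default since 'd' not in d): d = {'a': 5, 'b': 102, 'c': 1}

{'a': 5, 'b': 102, 'c': 1}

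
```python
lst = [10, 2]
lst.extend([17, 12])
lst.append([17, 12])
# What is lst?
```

After line 1: lst = [10, 2]
After line 2 (extend unpacks [17, 12]): lst = [10, 2, 17, 12]
After line 3 (append adds [17, 12] as single element): lst = [10, 2, 17, 12, [17, 12]]

[10, 2, 17, 12, [17, 12]]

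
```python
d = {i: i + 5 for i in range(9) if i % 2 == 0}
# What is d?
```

{0: 5, 2: 7, 4: 9, 6: 11, 8: 13}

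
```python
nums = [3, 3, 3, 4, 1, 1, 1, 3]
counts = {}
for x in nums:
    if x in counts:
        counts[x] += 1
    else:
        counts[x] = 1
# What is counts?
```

Initial: counts = {}, nums = [3, 3, 3, 4, 1, 1, 1, 3]
See 3: counts = {3: 1}
See 3: counts = {3: 2}
See 3: counts = {3: 3}
See 4: counts = {3: 3, 4: 1}
See 1: counts = {3: 3, 4: 1, 1: 1}
See 1: counts = {3: 3, 4: 1, 1: 2}
See 1: counts = {3: 3, 4: 1, 1: 3}
See 3: counts = {3: 4, 4: 1, 1: 3}

{3: 4, 4: 1, 1: 3}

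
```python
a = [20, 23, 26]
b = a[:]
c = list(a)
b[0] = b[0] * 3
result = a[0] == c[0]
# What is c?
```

After line 1: a = [20, 23, 26]
After line 2 (b = a[:], copy): a = [20, 23, 26], b = [20, 23, 26]
After line 3 (c = list(a) is a copy, new object): c = [20, 23, 26]
After line 4 (b[0] = 20 * 3 = 60; only b mutates (copy)): a = [20, 23, 26], b = [60, 23, 26], c = [20, 23, 26]
After line 5 (a[0] = 20, c[0] = 20; result = True)

[20, 23, 26]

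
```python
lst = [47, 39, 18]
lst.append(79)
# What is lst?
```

[47, 39, 18, 79]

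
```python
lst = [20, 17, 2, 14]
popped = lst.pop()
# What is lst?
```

[20, 17, 2]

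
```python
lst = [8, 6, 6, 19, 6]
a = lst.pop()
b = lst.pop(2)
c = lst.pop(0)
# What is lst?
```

After line 1: lst = [8, 6, 6, 19, 6]
After line 2 (pop() -> a = 6): lst = [8, 6, 6, 19]
After line 3 (pop(2) -> b = 6): lst = [8, 6, 19]
After line 4 (pop(0) -> c = 8): lst = [6, 19]

[6, 19]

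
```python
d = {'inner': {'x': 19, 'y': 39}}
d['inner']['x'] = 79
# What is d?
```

After line 1: d = {'inner': {'x': 19, 'y': 39}}
After line 2 (inner x overwritten): d = {'inner': {'x': 79, 'y': 39}}

{'inner': {'x': 79, 'y': 39}}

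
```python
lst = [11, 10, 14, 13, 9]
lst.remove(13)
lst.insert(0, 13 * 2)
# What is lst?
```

After line 1: lst = [11, 10, 14, 13, 9]
After line 2 (remove first 13): lst = [11, 10, 14, 9]
After line 3 (insert 26 at index 0): lst = [26, 11, 10, 14, 9]

[26, 11, 10, 14, 9]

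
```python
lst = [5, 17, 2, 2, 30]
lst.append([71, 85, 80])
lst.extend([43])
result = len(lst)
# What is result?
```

After line 1: lst = [5, 17, 2, 2, 30]
After line 2 (append adds [71, 85, 80] as single element): lst = [5, 17, 2, 2, 30, [71, 85, 80]]
After line 3 (extend unpacks [43], adds 43): lst = [5, 17, 2, 2, 30, [71, 85, 80], 43]
After line 4: result = len(lst) = 7

7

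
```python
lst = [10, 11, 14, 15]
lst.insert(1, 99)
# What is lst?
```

[10, 99, 11, 14, 15]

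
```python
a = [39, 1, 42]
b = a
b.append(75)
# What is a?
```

After line 1: a = [39, 1, 42]
After line 2 (b = a is an alias, same object): a = [39, 1, 42], b = [39, 1, 42]
After line 3 (b.append mutates the shared list): a = [39, 1, 42, 75], b = [39, 1, 42, 75]

[39, 1, 42, 75]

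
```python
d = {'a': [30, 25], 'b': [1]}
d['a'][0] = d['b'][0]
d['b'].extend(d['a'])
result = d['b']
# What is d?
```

After line 1: d = {'a': [30, 25], 'b': [1]}
After line 2 (a[0] = b[0] = 1): d = {'a': [1, 25], 'b': [1]}
After line 3 (b.extend(a) appends [1, 25]): d = {'a': [1, 25], 'b': [1, 1, 25]}
After line 4: result = d['b'] = [1, 1, 25]

{'a': [1, 25], 'b': [1, 1, 25]}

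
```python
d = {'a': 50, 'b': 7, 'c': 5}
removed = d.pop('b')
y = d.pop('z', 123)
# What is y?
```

After line 1: d = {'a': 50, 'b': 7, 'c': 5}
After line 2 (pop 'b' returns 7): d = {'a': 50, 'c': 5}, removed = 7
After line 3 (pop 'z' missing, returns default 123): d = {'a': 50, 'c': 5}, y = 123

123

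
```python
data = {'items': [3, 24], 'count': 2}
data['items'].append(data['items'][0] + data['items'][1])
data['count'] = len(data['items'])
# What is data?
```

After line 1: data = {'items': [3, 24], 'count': 2}
After line 2 (append 3 + 24 = 27): data = {'items': [3, 24, 27], 'count': 2}
After line 3 (count = len(items) = 3): data = {'items': [3, 24, 27], 'count': 3}

{'items': [3, 24, 27], 'count': 3}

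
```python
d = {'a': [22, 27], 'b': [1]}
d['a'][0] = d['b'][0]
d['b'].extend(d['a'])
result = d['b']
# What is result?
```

After line 1: d = {'a': [22, 27], 'b': [1]}
After line 2 (a[0] = b[0] = 1): d = {'a': [1, 27], 'b': [1]}
After line 3 (b.extend(a) appends [1, 27]): d = {'a': [1, 27], 'b': [1, 1, 27]}
After line 4: result = d['b'] = [1, 1, 27]

[1, 1, 27]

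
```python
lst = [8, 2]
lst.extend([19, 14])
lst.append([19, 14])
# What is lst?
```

After line 1: lst = [8, 2]
After line 2 (extend unpacks [19, 14]): lst = [8, 2, 19, 14]
After line 3 (append adds [19, 14] as single element): lst = [8, 2, 19, 14, [19, 14]]

[8, 2, 19, 14, [19, 14]]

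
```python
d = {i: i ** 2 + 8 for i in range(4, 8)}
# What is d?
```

{4: 24, 5: 33, 6: 44, 7: 57}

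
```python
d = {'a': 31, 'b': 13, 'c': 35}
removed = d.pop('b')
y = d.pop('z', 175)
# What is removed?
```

After line 1: d = {'a': 31, 'b': 13, 'c': 35}
After line 2 (pop 'b' returns 13): d = {'a': 31, 'c': 35}, removed = 13
After line 3 (pop 'z' missing, returns default 175): d = {'a': 31, 'c': 35}, y = 175

13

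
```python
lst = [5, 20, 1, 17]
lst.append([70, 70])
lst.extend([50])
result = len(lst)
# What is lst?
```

After line 1: lst = [5, 20, 1, 17]
After line 2 (append adds [70, 70] as single element): lst = [5, 20, 1, 17, [70, 70]]
After line 3 (extend unpacks [50], adds 50): lst = [5, 20, 1, 17, [70, 70], 50]
After line 4: result = len(lst) = 6

[5, 20, 1, 17, [70, 70], 50]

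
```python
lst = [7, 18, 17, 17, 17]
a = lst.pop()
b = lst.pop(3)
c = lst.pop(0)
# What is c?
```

After line 1: lst = [7, 18, 17, 17, 17]
After line 2 (pop() -> a = 17): lst = [7, 18, 17, 17]
After line 3 (pop(3) -> b = 17): lst = [7, 18, 17]
After line 4 (pop(0) -> c = 7): lst = [18, 17]

7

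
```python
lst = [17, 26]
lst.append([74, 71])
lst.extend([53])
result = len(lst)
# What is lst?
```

After line 1: lst = [17, 26]
After line 2 (append adds [74, 71] as single element): lst = [17, 26, [74, 71]]
After line 3 (extend unpacks [53], adds 53): lst = [17, 26, [74, 71], 53]
After line 4: result = len(lst) = 4

[17, 26, [74, 71], 53]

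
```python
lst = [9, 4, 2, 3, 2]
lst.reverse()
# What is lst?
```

[2, 3, 2, 4, 9]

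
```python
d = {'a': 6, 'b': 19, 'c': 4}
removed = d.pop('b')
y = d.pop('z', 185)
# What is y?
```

After line 1: d = {'a': 6, 'b': 19, 'c': 4}
After line 2 (pop 'b' returns 19): d = {'a': 6, 'c': 4}, removed = 19
After line 3 (pop 'z' missing, returns default 185): d = {'a': 6, 'c': 4}, y = 185

185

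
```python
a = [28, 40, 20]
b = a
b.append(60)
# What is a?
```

After line 1: a = [28, 40, 20]
After line 2 (b = a is an alias, same object): a = [28, 40, 20], b = [28, 40, 20]
After line 3 (b.append mutates the shared list): a = [28, 40, 20, 60], b = [28, 40, 20, 60]

[28, 40, 20, 60]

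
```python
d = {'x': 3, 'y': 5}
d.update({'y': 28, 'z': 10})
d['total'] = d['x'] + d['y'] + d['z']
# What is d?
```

After line 1: d = {'x': 3, 'y': 5}
After line 2 (y overwritten, z added): d = {'x': 3, 'y': 28, 'z': 10}
After line 3 (total = 3 + 28 + 10 = 41): d = {'x': 3, 'y': 28, 'z': 10, 'total': 41}

{'x': 3, 'y': 28, 'z': 10, 'total': 41}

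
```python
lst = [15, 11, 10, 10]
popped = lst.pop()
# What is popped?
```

10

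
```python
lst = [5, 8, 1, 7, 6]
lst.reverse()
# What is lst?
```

[6, 7, 1, 8, 5]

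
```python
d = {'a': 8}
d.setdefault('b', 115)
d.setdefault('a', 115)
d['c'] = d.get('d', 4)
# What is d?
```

After line 1: d = {'a': 8}
After line 2 (setdefault adds 'b'=115): d = {'a': 8, 'b': 115}
After line 3 (setdefault 'a' no-op, already exists): d = {'a': 8, 'b': 115}
After line 4 (get('d', 4) returns default since 'd' not in d): d = {'a': 8, 'b': 115, 'c': 4}

{'a': 8, 'b': 115, 'c': 4}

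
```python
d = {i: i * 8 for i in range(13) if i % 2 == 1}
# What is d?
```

{1: 8, 3: 24, 5: 40, 7: 56, 9: 72, 11: 88}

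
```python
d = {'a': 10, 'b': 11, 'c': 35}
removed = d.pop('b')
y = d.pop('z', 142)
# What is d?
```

After line 1: d = {'a': 10, 'b': 11, 'c': 35}
After line 2 (pop 'b' returns 11): d = {'a': 10, 'c': 35}, removed = 11
After line 3 (pop 'z' missing, returns default 142): d = {'a': 10, 'c': 35}, y = 142

{'a': 10, 'c': 35}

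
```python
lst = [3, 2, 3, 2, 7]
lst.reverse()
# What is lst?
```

[7, 2, 3, 2, 3]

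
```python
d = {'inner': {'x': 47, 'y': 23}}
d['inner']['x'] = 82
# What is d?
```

After line 1: d = {'inner': {'x': 47, 'y': 23}}
After line 2 (inner x overwritten): d = {'inner': {'x': 82, 'y': 23}}

{'inner': {'x': 82, 'y': 23}}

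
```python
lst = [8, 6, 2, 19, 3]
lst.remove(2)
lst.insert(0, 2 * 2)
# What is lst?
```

After line 1: lst = [8, 6, 2, 19, 3]
After line 2 (remove first 2): lst = [8, 6, 19, 3]
After line 3 (insert 4 at index 0): lst = [4, 8, 6, 19, 3]

[4, 8, 6, 19, 3]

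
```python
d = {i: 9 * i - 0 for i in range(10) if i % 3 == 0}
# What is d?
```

{0: 0, 3: 27, 6: 54, 9: 81}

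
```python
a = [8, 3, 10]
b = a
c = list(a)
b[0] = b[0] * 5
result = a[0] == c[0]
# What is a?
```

After line 1: a = [8, 3, 10]
After line 2 (b = a, alias): a = [8, 3, 10], b = [8, 3, 10]
After line 3 (c = list(a) is a copy, new object): c = [8, 3, 10]
After line 4 (b[0] = 8 * 5 = 40; mutates shared a/b): a = b = [40, 3, 10], c = [8, 3, 10]
After line 5 (a[0] = 40, c[0] = 8; result = False)

[40, 3, 10]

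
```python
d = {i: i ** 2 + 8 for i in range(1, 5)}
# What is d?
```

{1: 9, 2: 12, 3: 17, 4: 24}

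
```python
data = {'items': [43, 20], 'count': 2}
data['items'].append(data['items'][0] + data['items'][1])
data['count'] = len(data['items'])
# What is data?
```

After line 1: data = {'items': [43, 20], 'count': 2}
After line 2 (append 43 + 20 = 63): data = {'items': [43, 20, 63], 'count': 2}
After line 3 (count = len(items) = 3): data = {'items': [43, 20, 63], 'count': 3}

{'items': [43, 20, 63], 'count': 3}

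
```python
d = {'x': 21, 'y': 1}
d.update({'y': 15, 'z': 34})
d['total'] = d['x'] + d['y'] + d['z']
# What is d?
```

After line 1: d = {'x': 21, 'y': 1}
After line 2 (y overwritten, z added): d = {'x': 21, 'y': 15, 'z': 34}
After line 3 (total = 21 + 15 + 34 = 70): d = {'x': 21, 'y': 15, 'z': 34, 'total': 70}

{'x': 21, 'y': 15, 'z': 34, 'total': 70}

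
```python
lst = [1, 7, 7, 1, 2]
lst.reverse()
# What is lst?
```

[2, 1, 7, 7, 1]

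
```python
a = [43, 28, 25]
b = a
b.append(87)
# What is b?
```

After line 1: a = [43, 28, 25]
After line 2 (b = a is an alias, same object): a = [43, 28, 25], b = [43, 28, 25]
After line 3 (b.append mutates the shared list): a = [43, 28, 25, 87], b = [43, 28, 25, 87]

[43, 28, 25, 87]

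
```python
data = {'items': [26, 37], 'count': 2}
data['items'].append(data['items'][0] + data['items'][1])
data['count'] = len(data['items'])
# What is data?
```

After line 1: data = {'items': [26, 37], 'count': 2}
After line 2 (append 26 + 37 = 63): data = {'items': [26, 37, 63], 'count': 2}
After line 3 (count = len(items) = 3): data = {'items': [26, 37, 63], 'count': 3}

{'items': [26, 37, 63], 'count': 3}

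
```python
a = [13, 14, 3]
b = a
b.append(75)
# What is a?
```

After line 1: a = [13, 14, 3]
After line 2 (b = a is an alias, same object): a = [13, 14, 3], b = [13, 14, 3]
After line 3 (b.append mutates the shared list): a = [13, 14, 3, 75], b = [13, 14, 3, 75]

[13, 14, 3, 75]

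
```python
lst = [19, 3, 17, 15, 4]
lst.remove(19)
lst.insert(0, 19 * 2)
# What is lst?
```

After line 1: lst = [19, 3, 17, 15, 4]
After line 2 (remove first 19): lst = [3, 17, 15, 4]
After line 3 (insert 38 at index 0): lst = [38, 3, 17, 15, 4]

[38, 3, 17, 15, 4]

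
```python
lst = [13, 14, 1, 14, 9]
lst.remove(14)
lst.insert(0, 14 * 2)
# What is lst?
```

After line 1: lst = [13, 14, 1, 14, 9]
After line 2 (remove first 14): lst = [13, 1, 14, 9]
After line 3 (insert 28 at index 0): lst = [28, 13, 1, 14, 9]

[28, 13, 1, 14, 9]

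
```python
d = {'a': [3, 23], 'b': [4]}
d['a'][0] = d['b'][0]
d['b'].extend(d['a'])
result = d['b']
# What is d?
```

After line 1: d = {'a': [3, 23], 'b': [4]}
After line 2 (a[0] = b[0] = 4): d = {'a': [4, 23], 'b': [4]}
After line 3 (b.extend(a) appends [4, 23]): d = {'a': [4, 23], 'b': [4, 4, 23]}
After line 4: result = d['b'] = [4, 4, 23]

{'a': [4, 23], 'b': [4, 4, 23]}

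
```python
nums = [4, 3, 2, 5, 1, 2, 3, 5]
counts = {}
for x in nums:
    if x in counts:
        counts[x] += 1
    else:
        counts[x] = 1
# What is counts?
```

Initial: counts = {}, nums = [4, 3, 2, 5, 1, 2, 3, 5]
See 4: counts = {4: 1}
See 3: counts = {4: 1, 3: 1}
See 2: counts = {4: 1, 3: 1, 2: 1}
See 5: counts = {4: 1, 3: 1, 2: 1, 5: 1}
See 1: counts = {4: 1, 3: 1, 2: 1, 5: 1, 1: 1}
See 2: counts = {4: 1, 3: 1, 2: 2, 5: 1, 1: 1}
See 3: counts = {4: 1, 3: 2, 2: 2, 5: 1, 1: 1}
See 5: counts = {4: 1, 3: 2, 2: 2, 5: 2, 1: 1}

{4: 1, 3: 2, 2: 2, 5: 2, 1: 1}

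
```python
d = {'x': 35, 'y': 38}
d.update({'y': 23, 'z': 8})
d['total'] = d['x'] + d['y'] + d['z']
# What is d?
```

After line 1: d = {'x': 35, 'y': 38}
After line 2 (y overwritten, z added): d = {'x': 35, 'y': 23, 'z': 8}
After line 3 (total = 35 + 23 + 8 = 66): d = {'x': 35, 'y': 23, 'z': 8, 'total': 66}

{'x': 35, 'y': 23, 'z': 8, 'total': 66}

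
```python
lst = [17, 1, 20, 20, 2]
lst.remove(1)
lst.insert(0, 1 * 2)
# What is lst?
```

After line 1: lst = [17, 1, 20, 20, 2]
After line 2 (remove first 1): lst = [17, 20, 20, 2]
After line 3 (insert 2 at index 0): lst = [2, 17, 20, 20, 2]

[2, 17, 20, 20, 2]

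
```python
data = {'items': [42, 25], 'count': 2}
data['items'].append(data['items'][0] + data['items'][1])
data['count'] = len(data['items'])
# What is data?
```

After line 1: data = {'items': [42, 25], 'count': 2}
After line 2 (append 42 + 25 = 67): data = {'items': [42, 25, 67], 'count': 2}
After line 3 (count = len(items) = 3): data = {'items': [42, 25, 67], 'count': 3}

{'items': [42, 25, 67], 'count': 3}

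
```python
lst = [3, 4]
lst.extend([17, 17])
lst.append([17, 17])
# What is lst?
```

After line 1: lst = [3, 4]
After line 2 (extend unpacks [17, 17]): lst = [3, 4, 17, 17]
After line 3 (append adds [17, 17] as single element): lst = [3, 4, 17, 17, [17, 17]]

[3, 4, 17, 17, [17, 17]]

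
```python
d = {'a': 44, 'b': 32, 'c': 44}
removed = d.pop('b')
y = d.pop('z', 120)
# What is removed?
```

After line 1: d = {'a': 44, 'b': 32, 'c': 44}
After line 2 (pop 'b' returns 32): d = {'a': 44, 'c': 44}, removed = 32
After line 3 (pop 'z' missing, returns default 120): d = {'a': 44, 'c': 44}, y = 120

32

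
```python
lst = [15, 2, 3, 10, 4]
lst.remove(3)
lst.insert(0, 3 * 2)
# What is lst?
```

After line 1: lst = [15, 2, 3, 10, 4]
After line 2 (remove first 3): lst = [15, 2, 10, 4]
After line 3 (insert 6 at index 0): lst = [6, 15, 2, 10, 4]

[6, 15, 2, 10, 4]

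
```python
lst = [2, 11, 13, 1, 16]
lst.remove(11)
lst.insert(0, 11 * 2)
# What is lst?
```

After line 1: lst = [2, 11, 13, 1, 16]
After line 2 (remove first 11): lst = [2, 13, 1, 16]
After line 3 (insert 22 at index 0): lst = [22, 2, 13, 1, 16]

[22, 2, 13, 1, 16]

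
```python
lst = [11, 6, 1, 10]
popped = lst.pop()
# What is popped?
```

10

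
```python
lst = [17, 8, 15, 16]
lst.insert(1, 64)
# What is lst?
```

[17, 64, 8, 15, 16]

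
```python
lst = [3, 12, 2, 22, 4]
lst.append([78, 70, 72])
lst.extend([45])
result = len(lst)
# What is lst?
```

After line 1: lst = [3, 12, 2, 22, 4]
After line 2 (append adds [78, 70, 72] as single element): lst = [3, 12, 2, 22, 4, [78, 70, 72]]
After line 3 (extend unpacks [45], adds 45): lst = [3, 12, 2, 22, 4, [78, 70, 72], 45]
After line 4: result = len(lst) = 7

[3, 12, 2, 22, 4, [78, 70, 72], 45]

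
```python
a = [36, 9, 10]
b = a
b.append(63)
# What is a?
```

After line 1: a = [36, 9, 10]
After line 2 (b = a is an alias, same object): a = [36, 9, 10], b = [36, 9, 10]
After line 3 (b.append mutates the shared list): a = [36, 9, 10, 63], b = [36, 9, 10, 63]

[36, 9, 10, 63]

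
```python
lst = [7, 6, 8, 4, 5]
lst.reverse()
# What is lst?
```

[5, 4, 8, 6, 7]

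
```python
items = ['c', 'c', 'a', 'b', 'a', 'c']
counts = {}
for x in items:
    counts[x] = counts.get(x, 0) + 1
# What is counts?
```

Initial: counts = {}, items = ['c', 'c', 'a', 'b', 'a', 'c']
See 'c': counts = {'c': 1}
See 'c': counts = {'c': 2}
See 'a': counts = {'c': 2, 'a': 1}
See 'b': counts = {'c': 2, 'a': 1, 'b': 1}
See 'a': counts = {'c': 2, 'a': 2, 'b': 1}
See 'c': counts = {'c': 3, 'a': 2, 'b': 1}

{'c': 3, 'a': 2, 'b': 1}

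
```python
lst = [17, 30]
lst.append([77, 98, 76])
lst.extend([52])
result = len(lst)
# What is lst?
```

After line 1: lst = [17, 30]
After line 2 (append adds [77, 98, 76] as single element): lst = [17, 30, [77, 98, 76]]
After line 3 (extend unpacks [52], adds 52): lst = [17, 30, [77, 98, 76], 52]
After line 4: result = len(lst) = 4

[17, 30, [77, 98, 76], 52]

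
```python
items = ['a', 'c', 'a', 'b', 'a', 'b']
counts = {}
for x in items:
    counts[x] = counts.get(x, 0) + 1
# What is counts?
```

Initial: counts = {}, items = ['a', 'c', 'a', 'b', 'a', 'b']
See 'a': counts = {'a': 1}
See 'c': counts = {'a': 1, 'c': 1}
See 'a': counts = {'a': 2, 'c': 1}
See 'b': counts = {'a': 2, 'c': 1, 'b': 1}
See 'a': counts = {'a': 3, 'c': 1, 'b': 1}
See 'b': counts = {'a': 3, 'c': 1, 'b': 2}

{'a': 3, 'c': 1, 'b': 2}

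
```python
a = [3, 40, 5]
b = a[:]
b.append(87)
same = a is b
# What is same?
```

After line 1: a = [3, 40, 5]
After line 2 (b = a[:] is a shallow copy, new object): a = [3, 40, 5], b = [3, 40, 5]
After line 3 (append only mutates b): a = [3, 40, 5], b = [3, 40, 5, 87]
After line 4 (same = a is b; different objects -> False): same = False

False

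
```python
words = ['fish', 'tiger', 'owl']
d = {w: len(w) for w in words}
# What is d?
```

{'fish': 4, 'tiger': 5, 'owl': 3}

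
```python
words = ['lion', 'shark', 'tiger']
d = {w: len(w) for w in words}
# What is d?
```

{'lion': 4, 'shark': 5, 'tiger': 5}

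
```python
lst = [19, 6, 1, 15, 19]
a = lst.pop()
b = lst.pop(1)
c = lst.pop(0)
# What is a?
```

After line 1: lst = [19, 6, 1, 15, 19]
After line 2 (pop() -> a = 19): lst = [19, 6, 1, 15]
After line 3 (pop(1) -> b = 6): lst = [19, 1, 15]
After line 4 (pop(0) -> c = 19): lst = [1, 15]

19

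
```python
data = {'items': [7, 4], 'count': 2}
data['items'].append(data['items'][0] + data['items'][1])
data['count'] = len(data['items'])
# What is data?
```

After line 1: data = {'items': [7, 4], 'count': 2}
After line 2 (append 7 + 4 = 11): data = {'items': [7, 4, 11], 'count': 2}
After line 3 (count = len(items) = 3): data = {'items': [7, 4, 11], 'count': 3}

{'items': [7, 4, 11], 'count': 3}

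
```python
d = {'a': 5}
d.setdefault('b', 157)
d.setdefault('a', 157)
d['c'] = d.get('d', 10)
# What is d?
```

After line 1: d = {'a': 5}
After line 2 (setdefault adds 'b'=157): d = {'a': 5, 'b': 157}
After line 3 (setdefault 'a' no-op, already exists): d = {'a': 5, 'b': 157}
After line 4 (get('d', 10) returns default since 'd' not in d): d = {'a': 5, 'b': 157, 'c': 10}

{'a': 5, 'b': 157, 'c': 10}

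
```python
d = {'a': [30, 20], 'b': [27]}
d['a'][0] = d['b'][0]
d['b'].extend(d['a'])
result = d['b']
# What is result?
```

After line 1: d = {'a': [30, 20], 'b': [27]}
After line 2 (a[0] = b[0] = 27): d = {'a': [27, 20], 'b': [27]}
After line 3 (b.extend(a) appends [27, 20]): d = {'a': [27, 20], 'b': [27, 27, 20]}
After line 4: result = d['b'] = [27, 27, 20]

[27, 27, 20]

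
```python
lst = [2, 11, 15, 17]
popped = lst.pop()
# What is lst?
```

[2, 11, 15]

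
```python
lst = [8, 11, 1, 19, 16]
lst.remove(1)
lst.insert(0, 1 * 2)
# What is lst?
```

After line 1: lst = [8, 11, 1, 19, 16]
After line 2 (remove first 1): lst = [8, 11, 19, 16]
After line 3 (insert 2 at index 0): lst = [2, 8, 11, 19, 16]

[2, 8, 11, 19, 16]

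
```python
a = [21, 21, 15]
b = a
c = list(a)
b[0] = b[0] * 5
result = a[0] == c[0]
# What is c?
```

After line 1: a = [21, 21, 15]
After line 2 (b = a, alias): a = [21, 21, 15], b = [21, 21, 15]
After line 3 (c = list(a) is a copy, new object): c = [21, 21, 15]
After line 4 (b[0] = 21 * 5 = 105; mutates shared a/b): a = b = [105, 21, 15], c = [21, 21, 15]
After line 5 (a[0] = 105, c[0] = 21; result = False)

[21, 21, 15]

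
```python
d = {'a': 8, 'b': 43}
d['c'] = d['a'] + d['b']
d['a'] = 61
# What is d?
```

After line 1: d = {'a': 8, 'b': 43}
After line 2 (d['c'] = 8 + 43): d = {'a': 8, 'b': 43, 'c': 51}
After line 3: d = {'a': 61, 'b': 43, 'c': 51}

{'a': 61, 'b': 43, 'c': 51}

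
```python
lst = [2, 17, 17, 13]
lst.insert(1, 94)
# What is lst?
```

[2, 94, 17, 17, 13]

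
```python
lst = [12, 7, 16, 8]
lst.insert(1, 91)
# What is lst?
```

[12, 91, 7, 16, 8]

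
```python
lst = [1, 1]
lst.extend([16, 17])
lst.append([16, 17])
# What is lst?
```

After line 1: lst = [1, 1]
After line 2 (extend unpacks [16, 17]): lst = [1, 1, 16, 17]
After line 3 (append adds [16, 17] as single element): lst = [1, 1, 16, 17, [16, 17]]

[1, 1, 16, 17, [16, 17]]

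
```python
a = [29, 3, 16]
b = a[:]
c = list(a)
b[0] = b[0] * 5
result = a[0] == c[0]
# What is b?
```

After line 1: a = [29, 3, 16]
After line 2 (b = a[:], copy): a = [29, 3, 16], b = [29, 3, 16]
After line 3 (c = list(a) is a copy, new object): c = [29, 3, 16]
After line 4 (b[0] = 29 * 5 = 145; only b mutates (copy)): a = [29, 3, 16], b = [145, 3, 16], c = [29, 3, 16]
After line 5 (a[0] = 29, c[0] = 29; result = True)

[145, 3, 16]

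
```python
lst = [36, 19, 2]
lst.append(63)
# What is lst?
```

[36, 19, 2, 63]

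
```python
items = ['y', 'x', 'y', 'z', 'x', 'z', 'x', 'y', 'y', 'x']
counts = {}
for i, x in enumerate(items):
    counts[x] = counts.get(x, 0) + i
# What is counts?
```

Initial: counts = {}, items = ['y', 'x', 'y', 'z', 'x', 'z', 'x', 'y', 'y', 'x']
i=0, x='y': counts = {'y': 0}
i=1, x='x': counts = {'y': 0, 'x': 1}
i=2, x='y': counts = {'y': 2, 'x': 1}
i=3, x='z': counts = {'y': 2, 'x': 1, 'z': 3}
i=4, x='x': counts = {'y': 2, 'x': 5, 'z': 3}
i=5, x='z': counts = {'y': 2, 'x': 5, 'z': 8}
i=6, x='x': counts = {'y': 2, 'x': 11, 'z': 8}
i=7, x='y': counts = {'y': 9, 'x': 11, 'z': 8}
i=8, x='y': counts = {'y': 17, 'x': 11, 'z': 8}
i=9, x='x': counts = {'y': 17, 'x': 20, 'z': 8}

{'y': 17, 'x': 20, 'z': 8}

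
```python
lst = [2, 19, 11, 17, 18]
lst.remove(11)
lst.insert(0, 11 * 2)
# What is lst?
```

After line 1: lst = [2, 19, 11, 17, 18]
After line 2 (remove first 11): lst = [2, 19, 17, 18]
After line 3 (insert 22 at index 0): lst = [22, 2, 19, 17, 18]

[22, 2, 19, 17, 18]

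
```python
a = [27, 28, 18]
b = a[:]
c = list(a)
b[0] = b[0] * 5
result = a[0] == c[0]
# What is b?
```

After line 1: a = [27, 28, 18]
After line 2 (b = a[:], copy): a = [27, 28, 18], b = [27, 28, 18]
After line 3 (c = list(a) is a copy, new object): c = [27, 28, 18]
After line 4 (b[0] = 27 * 5 = 135; only b mutates (copy)): a = [27, 28, 18], b = [135, 28, 18], c = [27, 28, 18]
After line 5 (a[0] = 27, c[0] = 27; result = True)

[135, 28, 18]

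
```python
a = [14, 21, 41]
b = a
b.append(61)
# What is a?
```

After line 1: a = [14, 21, 41]
After line 2 (b = a is an alias, same object): a = [14, 21, 41], b = [14, 21, 41]
After line 3 (b.append mutates the shared list): a = [14, 21, 41, 61], b = [14, 21, 41, 61]

[14, 21, 41, 61]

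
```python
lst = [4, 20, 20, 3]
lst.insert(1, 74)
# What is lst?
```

[4, 74, 20, 20, 3]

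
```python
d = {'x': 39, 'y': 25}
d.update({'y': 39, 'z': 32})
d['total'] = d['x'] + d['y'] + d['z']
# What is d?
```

After line 1: d = {'x': 39, 'y': 25}
After line 2 (y overwritten, z added): d = {'x': 39, 'y': 39, 'z': 32}
After line 3 (total = 39 + 39 + 32 = 110): d = {'x': 39, 'y': 39, 'z': 32, 'total': 110}

{'x': 39, 'y': 39, 'z': 32, 'total': 110}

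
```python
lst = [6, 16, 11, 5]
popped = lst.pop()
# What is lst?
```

[6, 16, 11]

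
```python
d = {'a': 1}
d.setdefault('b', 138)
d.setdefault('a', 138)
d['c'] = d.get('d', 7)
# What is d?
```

After line 1: d = {'a': 1}
After line 2 (setdefault adds 'b'=138): d = {'a': 1, 'b': 138}
After line 3 (setdefault 'a' no-op, already exists): d = {'a': 1, 'b': 138}
After line 4 (get('d', 7) returns default since 'd' not in d): d = {'a': 1, 'b': 138, 'c': 7}

{'a': 1, 'b': 138, 'c': 7}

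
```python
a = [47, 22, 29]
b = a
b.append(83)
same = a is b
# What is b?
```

After line 1: a = [47, 22, 29]
After line 2 (b = a is an alias, same object): a = [47, 22, 29], b = [47, 22, 29]
After line 3 (b.append mutates the shared list): a = [47, 22, 29, 83], b = [47, 22, 29, 83]
After line 4 (same = a is b; same object -> True): same = True

[47, 22, 29, 83]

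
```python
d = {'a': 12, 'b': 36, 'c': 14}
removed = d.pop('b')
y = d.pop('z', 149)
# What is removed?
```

After line 1: d = {'a': 12, 'b': 36, 'c': 14}
After line 2 (pop 'b' returns 36): d = {'a': 12, 'c': 14}, removed = 36
After line 3 (pop 'z' missing, returns default 149): d = {'a': 12, 'c': 14}, y = 149

36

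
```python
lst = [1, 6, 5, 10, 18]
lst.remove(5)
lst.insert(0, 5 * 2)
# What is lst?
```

After line 1: lst = [1, 6, 5, 10, 18]
After line 2 (remove first 5): lst = [1, 6, 10, 18]
After line 3 (insert 10 at index 0): lst = [10, 1, 6, 10, 18]

[10, 1, 6, 10, 18]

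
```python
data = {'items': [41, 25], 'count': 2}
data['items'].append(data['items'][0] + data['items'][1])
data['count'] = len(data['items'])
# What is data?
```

After line 1: data = {'items': [41, 25], 'count': 2}
After line 2 (append 41 + 25 = 66): data = {'items': [41, 25, 66], 'count': 2}
After line 3 (count = len(items) = 3): data = {'items': [41, 25, 66], 'count': 3}

{'items': [41, 25, 66], 'count': 3}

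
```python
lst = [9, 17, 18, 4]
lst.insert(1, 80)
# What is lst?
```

[9, 80, 17, 18, 4]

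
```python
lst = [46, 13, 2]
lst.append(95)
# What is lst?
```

[46, 13, 2, 95]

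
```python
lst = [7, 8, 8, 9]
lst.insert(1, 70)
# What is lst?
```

[7, 70, 8, 8, 9]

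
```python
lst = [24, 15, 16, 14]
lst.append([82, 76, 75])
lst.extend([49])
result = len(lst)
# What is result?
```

After line 1: lst = [24, 15, 16, 14]
After line 2 (append adds [82, 76, 75] as single element): lst = [24, 15, 16, 14, [82, 76, 75]]
After line 3 (extend unpacks [49], adds 49): lst = [24, 15, 16, 14, [82, 76, 75], 49]
After line 4: result = len(lst) = 6

6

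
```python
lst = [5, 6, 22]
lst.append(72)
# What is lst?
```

[5, 6, 22, 72]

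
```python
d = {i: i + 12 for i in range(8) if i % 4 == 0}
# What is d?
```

{0: 12, 4: 16}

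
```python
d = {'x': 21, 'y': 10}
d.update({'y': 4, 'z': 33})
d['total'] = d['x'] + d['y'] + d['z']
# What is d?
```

After line 1: d = {'x': 21, 'y': 10}
After line 2 (y overwritten, z added): d = {'x': 21, 'y': 4, 'z': 33}
After line 3 (total = 21 + 4 + 33 = 58): d = {'x': 21, 'y': 4, 'z': 33, 'total': 58}

{'x': 21, 'y': 4, 'z': 33, 'total': 58}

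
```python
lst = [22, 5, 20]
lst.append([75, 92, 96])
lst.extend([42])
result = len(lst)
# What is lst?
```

After line 1: lst = [22, 5, 20]
After line 2 (append adds [75, 92, 96] as single element): lst = [22, 5, 20, [75, 92, 96]]
After line 3 (extend unpacks [42], adds 42): lst = [22, 5, 20, [75, 92, 96], 42]
After line 4: result = len(lst) = 5

[22, 5, 20, [75, 92, 96], 42]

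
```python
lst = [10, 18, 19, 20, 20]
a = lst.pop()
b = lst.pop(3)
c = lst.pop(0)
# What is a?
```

After line 1: lst = [10, 18, 19, 20, 20]
After line 2 (pop() -> a = 20): lst = [10, 18, 19, 20]
After line 3 (pop(3) -> b = 20): lst = [10, 18, 19]
After line 4 (pop(0) -> c = 10): lst = [18, 19]

20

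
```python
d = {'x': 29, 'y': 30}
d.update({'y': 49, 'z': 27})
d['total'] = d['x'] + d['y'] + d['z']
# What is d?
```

After line 1: d = {'x': 29, 'y': 30}
After line 2 (y overwritten, z added): d = {'x': 29, 'y': 49, 'z': 27}
After line 3 (total = 29 + 49 + 27 = 105): d = {'x': 29, 'y': 49, 'z': 27, 'total': 105}

{'x': 29, 'y': 49, 'z': 27, 'total': 105}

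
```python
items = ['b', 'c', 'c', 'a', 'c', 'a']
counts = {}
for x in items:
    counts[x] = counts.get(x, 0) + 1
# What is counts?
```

Initial: counts = {}, items = ['b', 'c', 'c', 'a', 'c', 'a']
See 'b': counts = {'b': 1}
See 'c': counts = {'b': 1, 'c': 1}
See 'c': counts = {'b': 1, 'c': 2}
See 'a': counts = {'b': 1, 'c': 2, 'a': 1}
See 'c': counts = {'b': 1, 'c': 3, 'a': 1}
See 'a': counts = {'b': 1, 'c': 3, 'a': 2}

{'b': 1, 'c': 3, 'a': 2}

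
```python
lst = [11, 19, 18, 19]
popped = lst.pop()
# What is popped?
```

19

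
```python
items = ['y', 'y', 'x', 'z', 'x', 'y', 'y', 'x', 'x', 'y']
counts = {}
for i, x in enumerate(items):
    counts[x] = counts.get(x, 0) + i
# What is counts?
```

Initial: counts = {}, items = ['y', 'y', 'x', 'z', 'x', 'y', 'y', 'x', 'x', 'y']
i=0, x='y': counts = {'y': 0}
i=1, x='y': counts = {'y': 1}
i=2, x='x': counts = {'y': 1, 'x': 2}
i=3, x='z': counts = {'y': 1, 'x': 2, 'z': 3}
i=4, x='x': counts = {'y': 1, 'x': 6, 'z': 3}
i=5, x='y': counts = {'y': 6, 'x': 6, 'z': 3}
i=6, x='y': counts = {'y': 12, 'x': 6, 'z': 3}
i=7, x='x': counts = {'y': 12, 'x': 13, 'z': 3}
i=8, x='x': counts = {'y': 12, 'x': 21, 'z': 3}
i=9, x='y': counts = {'y': 21, 'x': 21, 'z': 3}

{'y': 21, 'x': 21, 'z': 3}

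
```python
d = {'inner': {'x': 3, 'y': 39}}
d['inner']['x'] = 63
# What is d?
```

After line 1: d = {'inner': {'x': 3, 'y': 39}}
After line 2 (inner x overwritten): d = {'inner': {'x': 63, 'y': 39}}

{'inner': {'x': 63, 'y': 39}}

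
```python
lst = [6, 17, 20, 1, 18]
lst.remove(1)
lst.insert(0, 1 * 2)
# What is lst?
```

After line 1: lst = [6, 17, 20, 1, 18]
After line 2 (remove first 1): lst = [6, 17, 20, 18]
After line 3 (insert 2 at index 0): lst = [2, 6, 17, 20, 18]

[2, 6, 17, 20, 18]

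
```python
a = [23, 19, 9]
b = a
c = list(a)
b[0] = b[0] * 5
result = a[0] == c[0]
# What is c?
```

After line 1: a = [23, 19, 9]
After line 2 (b = a, alias): a = [23, 19, 9], b = [23, 19, 9]
After line 3 (c = list(a) is a copy, new object): c = [23, 19, 9]
After line 4 (b[0] = 23 * 5 = 115; mutates shared a/b): a = b = [115, 19, 9], c = [23, 19, 9]
After line 5 (a[0] = 115, c[0] = 23; result = False)

[23, 19, 9]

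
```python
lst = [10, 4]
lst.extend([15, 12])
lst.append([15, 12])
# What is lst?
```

After line 1: lst = [10, 4]
After line 2 (extend unpacks [15, 12]): lst = [10, 4, 15, 12]
After line 3 (append adds [15, 12] as single element): lst = [10, 4, 15, 12, [15, 12]]

[10, 4, 15, 12, [15, 12]]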